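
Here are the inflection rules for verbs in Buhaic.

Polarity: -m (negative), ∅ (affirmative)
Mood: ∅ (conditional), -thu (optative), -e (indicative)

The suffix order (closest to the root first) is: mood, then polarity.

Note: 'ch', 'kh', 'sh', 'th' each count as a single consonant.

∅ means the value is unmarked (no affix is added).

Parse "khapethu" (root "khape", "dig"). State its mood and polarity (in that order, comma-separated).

Segment: khape-thu.
mood: -thu → optative.
polarity: ∅ → affirmative.

optative, affirmative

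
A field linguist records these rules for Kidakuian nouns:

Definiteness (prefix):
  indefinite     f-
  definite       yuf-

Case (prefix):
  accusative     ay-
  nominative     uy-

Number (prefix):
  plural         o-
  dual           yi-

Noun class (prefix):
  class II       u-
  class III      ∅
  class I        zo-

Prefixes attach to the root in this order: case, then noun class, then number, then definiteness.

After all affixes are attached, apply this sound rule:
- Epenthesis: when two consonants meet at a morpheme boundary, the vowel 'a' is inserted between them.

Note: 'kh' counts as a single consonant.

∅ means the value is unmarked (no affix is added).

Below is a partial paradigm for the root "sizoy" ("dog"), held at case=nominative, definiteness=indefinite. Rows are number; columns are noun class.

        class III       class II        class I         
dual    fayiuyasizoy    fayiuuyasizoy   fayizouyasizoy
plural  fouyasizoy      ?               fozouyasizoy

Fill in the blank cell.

fouuyasizoy

Attach case nominative uy- → uysizoy.
Attach noun class class II u- → uuysizoy.
Attach number plural o- → ouuysizoy.
Attach definiteness indefinite f- → fouuysizoy.
Apply epenthesis: fouuysizoy → fouuyasizoy.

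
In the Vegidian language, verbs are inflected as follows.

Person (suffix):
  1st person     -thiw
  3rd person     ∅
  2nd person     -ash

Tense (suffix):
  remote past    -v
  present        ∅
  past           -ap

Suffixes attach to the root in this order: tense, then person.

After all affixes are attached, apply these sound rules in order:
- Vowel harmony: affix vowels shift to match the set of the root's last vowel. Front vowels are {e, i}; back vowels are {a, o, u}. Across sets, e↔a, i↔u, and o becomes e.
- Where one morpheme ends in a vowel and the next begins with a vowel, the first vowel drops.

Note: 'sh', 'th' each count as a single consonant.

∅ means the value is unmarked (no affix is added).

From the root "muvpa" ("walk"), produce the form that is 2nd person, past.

Attach tense past -ap → muvpaap.
Attach person 2nd person -ash → muvpaapash.
Vowel harmony: no change.
Apply vowel deletion: muvpaapash → muvpapash.

muvpapash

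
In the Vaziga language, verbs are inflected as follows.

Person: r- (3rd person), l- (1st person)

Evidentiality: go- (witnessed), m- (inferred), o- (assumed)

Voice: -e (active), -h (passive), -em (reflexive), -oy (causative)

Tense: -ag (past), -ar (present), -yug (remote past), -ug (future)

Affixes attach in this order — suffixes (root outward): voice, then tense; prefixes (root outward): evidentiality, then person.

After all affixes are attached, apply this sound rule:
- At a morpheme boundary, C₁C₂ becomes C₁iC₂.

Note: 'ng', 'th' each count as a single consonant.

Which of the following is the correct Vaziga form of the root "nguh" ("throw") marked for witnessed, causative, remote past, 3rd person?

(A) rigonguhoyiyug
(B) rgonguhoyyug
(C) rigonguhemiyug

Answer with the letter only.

Attach evidentiality witnessed go- → gonguh.
Attach voice causative -oy → gonguhoy.
Attach person 3rd person r- → rgonguhoy.
Attach tense remote past -yug → rgonguhoyyug.
Apply epenthesis: rgonguhoyyug → rigonguhoyiyug.
So the correct form is rigonguhoyiyug, option (A).
(B) rgonguhoyyug is wrong: it fails to apply the sound rule(s).
(C) rigonguhemiyug is wrong: it uses reflexive instead of causative for voice.

A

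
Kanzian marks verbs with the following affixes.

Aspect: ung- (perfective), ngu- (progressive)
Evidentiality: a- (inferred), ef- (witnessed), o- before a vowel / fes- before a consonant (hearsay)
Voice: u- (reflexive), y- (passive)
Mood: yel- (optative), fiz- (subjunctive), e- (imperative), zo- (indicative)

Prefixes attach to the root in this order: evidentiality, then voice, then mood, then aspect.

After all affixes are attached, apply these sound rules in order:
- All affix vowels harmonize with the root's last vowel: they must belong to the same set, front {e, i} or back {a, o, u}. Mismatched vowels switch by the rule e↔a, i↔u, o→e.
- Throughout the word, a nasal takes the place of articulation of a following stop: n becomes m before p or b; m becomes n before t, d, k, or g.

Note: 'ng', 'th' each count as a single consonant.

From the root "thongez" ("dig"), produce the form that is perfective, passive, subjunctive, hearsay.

ingfizyfesthongez

Attach evidentiality hearsay fes- (before consonant 'th') → festhongez.
Attach voice passive y- → yfesthongez.
Attach mood subjunctive fiz- → fizyfesthongez.
Attach aspect perfective ung- → ungfizyfesthongez.
Apply vowel harmony: ungfizyfesthongez → ingfizyfesthongez.
Nasal assimilation: no change.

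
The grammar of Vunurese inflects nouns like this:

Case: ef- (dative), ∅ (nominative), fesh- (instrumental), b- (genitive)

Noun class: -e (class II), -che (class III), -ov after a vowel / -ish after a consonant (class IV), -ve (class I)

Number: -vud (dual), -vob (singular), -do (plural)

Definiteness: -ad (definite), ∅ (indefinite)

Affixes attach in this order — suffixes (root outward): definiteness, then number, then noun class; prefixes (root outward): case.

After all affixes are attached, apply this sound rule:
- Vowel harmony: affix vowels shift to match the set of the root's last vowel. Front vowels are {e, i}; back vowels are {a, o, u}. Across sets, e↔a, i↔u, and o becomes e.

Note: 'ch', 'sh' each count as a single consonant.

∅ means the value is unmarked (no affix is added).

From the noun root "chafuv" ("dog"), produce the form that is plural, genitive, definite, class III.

Attach definiteness definite -ad → chafuvad.
Attach number plural -do → chafuvaddo.
Attach noun class class III -che → chafuvaddoche.
Attach case genitive b- → bchafuvaddoche.
Apply vowel harmony: bchafuvaddoche → bchafuvaddocha.

bchafuvaddocha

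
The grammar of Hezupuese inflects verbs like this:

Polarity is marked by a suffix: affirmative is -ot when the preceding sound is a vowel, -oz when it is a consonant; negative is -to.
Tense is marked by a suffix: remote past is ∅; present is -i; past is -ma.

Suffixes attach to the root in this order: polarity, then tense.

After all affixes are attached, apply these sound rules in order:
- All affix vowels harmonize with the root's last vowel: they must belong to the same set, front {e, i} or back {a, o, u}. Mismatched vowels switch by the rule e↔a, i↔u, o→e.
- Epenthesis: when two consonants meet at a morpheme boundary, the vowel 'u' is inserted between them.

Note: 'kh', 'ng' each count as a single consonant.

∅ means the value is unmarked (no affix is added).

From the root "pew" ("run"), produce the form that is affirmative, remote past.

Attach polarity affirmative -oz (after consonant 'w') → pewoz.
tense = remote past: zero marking, form stays pewoz.
Apply vowel harmony: pewoz → pewez.
Epenthesis: no change.

pewez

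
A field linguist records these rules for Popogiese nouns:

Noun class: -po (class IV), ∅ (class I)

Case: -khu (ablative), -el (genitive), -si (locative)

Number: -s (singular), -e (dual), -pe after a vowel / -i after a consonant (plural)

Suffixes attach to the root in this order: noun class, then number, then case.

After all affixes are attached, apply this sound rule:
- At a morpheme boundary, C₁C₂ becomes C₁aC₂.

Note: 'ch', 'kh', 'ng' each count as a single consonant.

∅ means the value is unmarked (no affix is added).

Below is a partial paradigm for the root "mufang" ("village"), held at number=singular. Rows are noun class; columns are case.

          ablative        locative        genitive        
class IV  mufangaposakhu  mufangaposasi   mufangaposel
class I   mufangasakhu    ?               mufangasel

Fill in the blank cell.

mufangasasi

noun class = class I: zero marking, form stays mufang.
Attach number singular -s → mufangs.
Attach case locative -si → mufangssi.
Apply epenthesis: mufangssi → mufangasasi.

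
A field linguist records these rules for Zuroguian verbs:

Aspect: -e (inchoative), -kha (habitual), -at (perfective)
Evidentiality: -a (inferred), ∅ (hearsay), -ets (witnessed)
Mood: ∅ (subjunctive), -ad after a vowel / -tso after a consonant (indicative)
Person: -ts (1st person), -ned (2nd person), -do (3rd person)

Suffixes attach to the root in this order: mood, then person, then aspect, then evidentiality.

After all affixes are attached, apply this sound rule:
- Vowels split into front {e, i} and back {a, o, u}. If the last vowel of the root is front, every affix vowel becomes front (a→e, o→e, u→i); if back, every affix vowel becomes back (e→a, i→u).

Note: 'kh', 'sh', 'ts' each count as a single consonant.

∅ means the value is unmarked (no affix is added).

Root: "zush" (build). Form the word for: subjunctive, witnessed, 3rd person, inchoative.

zushdoaats

mood = subjunctive: zero marking, form stays zush.
Attach person 3rd person -do → zushdo.
Attach aspect inchoative -e → zushdoe.
Attach evidentiality witnessed -ets → zushdoeets.
Apply vowel harmony: zushdoeets → zushdoaats.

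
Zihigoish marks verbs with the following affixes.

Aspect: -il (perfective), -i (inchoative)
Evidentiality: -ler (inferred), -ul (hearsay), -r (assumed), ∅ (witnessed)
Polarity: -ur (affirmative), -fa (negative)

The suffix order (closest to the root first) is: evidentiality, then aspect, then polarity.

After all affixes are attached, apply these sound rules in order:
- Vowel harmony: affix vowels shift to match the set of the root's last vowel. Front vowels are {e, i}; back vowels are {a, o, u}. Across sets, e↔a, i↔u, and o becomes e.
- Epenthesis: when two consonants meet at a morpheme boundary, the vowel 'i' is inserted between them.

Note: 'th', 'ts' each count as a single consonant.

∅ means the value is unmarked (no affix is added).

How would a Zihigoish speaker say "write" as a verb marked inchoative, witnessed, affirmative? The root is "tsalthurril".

tsalthurriliir

evidentiality = witnessed: zero marking, form stays tsalthurril.
Attach aspect inchoative -i → tsalthurrili.
Attach polarity affirmative -ur → tsalthurriliur.
Apply vowel harmony: tsalthurriliur → tsalthurriliir.
Epenthesis: no change.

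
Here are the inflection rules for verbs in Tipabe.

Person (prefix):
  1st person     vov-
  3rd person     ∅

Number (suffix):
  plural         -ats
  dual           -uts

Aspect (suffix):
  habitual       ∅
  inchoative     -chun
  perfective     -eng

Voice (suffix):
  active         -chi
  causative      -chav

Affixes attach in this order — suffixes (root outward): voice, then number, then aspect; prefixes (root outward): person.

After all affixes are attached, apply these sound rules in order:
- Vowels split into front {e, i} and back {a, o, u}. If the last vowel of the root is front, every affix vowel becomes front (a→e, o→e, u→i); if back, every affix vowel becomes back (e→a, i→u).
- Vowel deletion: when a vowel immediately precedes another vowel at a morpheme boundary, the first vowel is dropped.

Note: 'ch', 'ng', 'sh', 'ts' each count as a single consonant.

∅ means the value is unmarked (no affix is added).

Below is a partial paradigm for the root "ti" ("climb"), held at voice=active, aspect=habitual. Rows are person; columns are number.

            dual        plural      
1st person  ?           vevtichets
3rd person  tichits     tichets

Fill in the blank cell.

Attach voice active -chi → tichi.
Attach number dual -uts → tichiuts.
aspect = habitual: zero marking, form stays tichiuts.
Attach person 1st person vov- → vovtichiuts.
Apply vowel harmony: vovtichiuts → vevtichiits.
Apply vowel deletion: vevtichiits → vevtichits.

vevtichits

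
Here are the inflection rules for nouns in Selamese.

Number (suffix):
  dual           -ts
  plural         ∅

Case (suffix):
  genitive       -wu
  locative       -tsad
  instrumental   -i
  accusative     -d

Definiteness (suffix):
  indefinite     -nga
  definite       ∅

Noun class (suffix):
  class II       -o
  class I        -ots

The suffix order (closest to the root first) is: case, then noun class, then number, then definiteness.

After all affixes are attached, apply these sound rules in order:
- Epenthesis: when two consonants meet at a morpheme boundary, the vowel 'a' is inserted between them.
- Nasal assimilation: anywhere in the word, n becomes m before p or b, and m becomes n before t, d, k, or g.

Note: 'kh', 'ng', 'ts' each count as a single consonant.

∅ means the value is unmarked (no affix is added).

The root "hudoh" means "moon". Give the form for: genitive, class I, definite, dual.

Attach case genitive -wu → hudohwu.
Attach noun class class I -ots → hudohwuots.
Attach number dual -ts → hudohwuotsts.
definiteness = definite: zero marking, form stays hudohwuotsts.
Apply epenthesis: hudohwuotsts → hudohawuotsats.
Nasal assimilation: no change.

hudohawuotsats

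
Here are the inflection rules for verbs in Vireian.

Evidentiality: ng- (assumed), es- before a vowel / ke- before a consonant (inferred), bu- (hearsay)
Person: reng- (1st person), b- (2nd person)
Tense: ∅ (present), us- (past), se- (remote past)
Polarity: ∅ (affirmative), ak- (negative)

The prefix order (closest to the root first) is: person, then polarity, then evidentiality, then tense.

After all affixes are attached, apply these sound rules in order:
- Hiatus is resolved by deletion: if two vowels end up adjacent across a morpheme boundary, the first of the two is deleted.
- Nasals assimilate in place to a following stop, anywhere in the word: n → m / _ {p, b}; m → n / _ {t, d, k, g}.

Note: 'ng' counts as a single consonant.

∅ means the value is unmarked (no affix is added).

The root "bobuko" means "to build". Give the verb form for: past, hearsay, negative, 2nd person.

Attach person 2nd person b- → bbobuko.
Attach polarity negative ak- → akbbobuko.
Attach evidentiality hearsay bu- → buakbbobuko.
Attach tense past us- → usbuakbbobuko.
Apply vowel deletion: usbuakbbobuko → usbakbbobuko.
Nasal assimilation: no change.

usbakbbobuko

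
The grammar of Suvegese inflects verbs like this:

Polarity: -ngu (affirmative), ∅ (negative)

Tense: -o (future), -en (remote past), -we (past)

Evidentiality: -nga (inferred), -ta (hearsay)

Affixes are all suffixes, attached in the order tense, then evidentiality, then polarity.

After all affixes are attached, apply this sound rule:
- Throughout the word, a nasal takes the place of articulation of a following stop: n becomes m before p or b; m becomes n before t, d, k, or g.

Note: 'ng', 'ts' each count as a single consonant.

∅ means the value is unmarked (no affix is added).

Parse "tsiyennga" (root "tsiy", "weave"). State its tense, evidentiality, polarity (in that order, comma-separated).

Segment: tsiy-en-nga.
tense: -en → remote past.
evidentiality: -nga → inferred.
polarity: ∅ → negative.

remote past, inferred, negative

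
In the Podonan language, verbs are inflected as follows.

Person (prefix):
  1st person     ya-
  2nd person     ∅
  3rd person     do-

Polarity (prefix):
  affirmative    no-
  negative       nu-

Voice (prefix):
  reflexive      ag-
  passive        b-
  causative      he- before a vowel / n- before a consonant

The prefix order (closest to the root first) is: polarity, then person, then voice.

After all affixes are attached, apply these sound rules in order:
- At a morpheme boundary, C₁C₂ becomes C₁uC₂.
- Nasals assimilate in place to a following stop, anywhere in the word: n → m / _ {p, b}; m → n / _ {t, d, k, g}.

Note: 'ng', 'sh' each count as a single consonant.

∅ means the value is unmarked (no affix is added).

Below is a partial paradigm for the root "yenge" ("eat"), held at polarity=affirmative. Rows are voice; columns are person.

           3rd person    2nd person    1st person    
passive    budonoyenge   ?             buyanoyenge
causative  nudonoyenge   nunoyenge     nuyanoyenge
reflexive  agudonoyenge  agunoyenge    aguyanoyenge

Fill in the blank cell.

Attach polarity affirmative no- → noyenge.
person = 2nd person: zero marking, form stays noyenge.
Attach voice passive b- → bnoyenge.
Apply epenthesis: bnoyenge → bunoyenge.
Nasal assimilation: no change.

bunoyenge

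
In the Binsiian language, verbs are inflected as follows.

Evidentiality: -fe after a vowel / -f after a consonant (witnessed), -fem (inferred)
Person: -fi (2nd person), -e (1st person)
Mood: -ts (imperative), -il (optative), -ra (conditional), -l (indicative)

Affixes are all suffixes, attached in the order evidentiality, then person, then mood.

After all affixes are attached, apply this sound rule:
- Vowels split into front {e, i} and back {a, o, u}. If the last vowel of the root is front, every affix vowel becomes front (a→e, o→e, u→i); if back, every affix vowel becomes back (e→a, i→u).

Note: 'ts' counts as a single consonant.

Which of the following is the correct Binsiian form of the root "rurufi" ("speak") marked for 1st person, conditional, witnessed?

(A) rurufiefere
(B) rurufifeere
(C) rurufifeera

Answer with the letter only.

Attach evidentiality witnessed -fe (after vowel 'i') → rurufife.
Attach person 1st person -e → rurufifee.
Attach mood conditional -ra → rurufifeera.
Apply vowel harmony: rurufifeera → rurufifeere.
So the correct form is rurufifeere, option (B).
(A) rurufiefere is wrong: it has the affixes in the wrong order.
(C) rurufifeera is wrong: it fails to apply the sound rule(s).

B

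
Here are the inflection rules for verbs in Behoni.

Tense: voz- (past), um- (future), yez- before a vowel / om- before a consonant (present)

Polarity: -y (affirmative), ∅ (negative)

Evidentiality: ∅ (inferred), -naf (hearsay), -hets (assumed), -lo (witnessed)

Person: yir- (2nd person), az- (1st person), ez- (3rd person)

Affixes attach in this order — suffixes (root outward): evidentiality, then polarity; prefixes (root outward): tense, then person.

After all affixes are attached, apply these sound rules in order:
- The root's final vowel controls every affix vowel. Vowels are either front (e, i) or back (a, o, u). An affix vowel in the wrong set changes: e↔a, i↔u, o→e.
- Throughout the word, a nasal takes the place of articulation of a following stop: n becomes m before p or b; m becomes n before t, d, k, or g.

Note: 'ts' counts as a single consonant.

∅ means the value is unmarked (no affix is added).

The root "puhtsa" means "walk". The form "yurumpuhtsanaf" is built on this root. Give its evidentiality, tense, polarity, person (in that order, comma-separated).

hearsay, future, negative, 2nd person

Segment: yir-um-puhtsa-naf.
evidentiality: -naf → hearsay.
tense: um- → future.
polarity: ∅ → negative.
person: yir- → 2nd person.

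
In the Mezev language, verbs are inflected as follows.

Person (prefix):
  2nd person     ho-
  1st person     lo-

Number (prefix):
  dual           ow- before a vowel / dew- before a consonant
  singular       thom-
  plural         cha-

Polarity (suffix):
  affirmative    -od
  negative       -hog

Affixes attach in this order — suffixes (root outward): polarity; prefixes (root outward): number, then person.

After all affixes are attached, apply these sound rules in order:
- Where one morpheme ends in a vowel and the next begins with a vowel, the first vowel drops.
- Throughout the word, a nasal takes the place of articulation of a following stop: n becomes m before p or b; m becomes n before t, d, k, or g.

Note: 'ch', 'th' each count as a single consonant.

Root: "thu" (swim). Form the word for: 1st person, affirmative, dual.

lodewthod

Attach number dual dew- (before consonant 'th') → dewthu.
Attach person 1st person lo- → lodewthu.
Attach polarity affirmative -od → lodewthuod.
Apply vowel deletion: lodewthuod → lodewthod.
Nasal assimilation: no change.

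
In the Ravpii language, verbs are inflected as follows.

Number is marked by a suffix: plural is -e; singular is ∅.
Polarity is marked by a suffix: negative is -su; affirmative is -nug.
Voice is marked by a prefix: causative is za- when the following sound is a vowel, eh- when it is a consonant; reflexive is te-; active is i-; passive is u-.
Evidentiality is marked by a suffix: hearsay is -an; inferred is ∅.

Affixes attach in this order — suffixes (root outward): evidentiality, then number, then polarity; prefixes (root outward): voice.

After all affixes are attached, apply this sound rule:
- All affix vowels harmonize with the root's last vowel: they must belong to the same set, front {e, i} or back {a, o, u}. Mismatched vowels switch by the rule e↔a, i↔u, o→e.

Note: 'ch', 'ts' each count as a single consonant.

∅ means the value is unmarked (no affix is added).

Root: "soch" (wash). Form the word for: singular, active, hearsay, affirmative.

usochannug

Attach voice active i- → isoch.
Attach evidentiality hearsay -an → isochan.
number = singular: zero marking, form stays isochan.
Attach polarity affirmative -nug → isochannug.
Apply vowel harmony: isochannug → usochannug.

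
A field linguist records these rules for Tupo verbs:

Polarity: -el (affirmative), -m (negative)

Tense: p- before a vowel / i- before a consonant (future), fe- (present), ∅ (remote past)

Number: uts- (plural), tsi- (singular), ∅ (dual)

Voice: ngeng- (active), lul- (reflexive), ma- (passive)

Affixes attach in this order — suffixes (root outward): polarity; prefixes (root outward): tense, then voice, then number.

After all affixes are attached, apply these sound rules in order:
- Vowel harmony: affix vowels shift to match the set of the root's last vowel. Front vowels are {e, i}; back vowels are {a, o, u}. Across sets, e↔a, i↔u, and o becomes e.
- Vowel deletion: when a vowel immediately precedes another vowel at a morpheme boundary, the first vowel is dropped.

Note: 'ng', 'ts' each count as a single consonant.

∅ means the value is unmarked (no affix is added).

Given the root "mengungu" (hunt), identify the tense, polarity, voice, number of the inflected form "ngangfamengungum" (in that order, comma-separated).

present, negative, active, dual

Segment: ngeng-fe-mengungu-m.
tense: fe- → present.
polarity: -m → negative.
voice: ngeng- → active.
number: ∅ → dual.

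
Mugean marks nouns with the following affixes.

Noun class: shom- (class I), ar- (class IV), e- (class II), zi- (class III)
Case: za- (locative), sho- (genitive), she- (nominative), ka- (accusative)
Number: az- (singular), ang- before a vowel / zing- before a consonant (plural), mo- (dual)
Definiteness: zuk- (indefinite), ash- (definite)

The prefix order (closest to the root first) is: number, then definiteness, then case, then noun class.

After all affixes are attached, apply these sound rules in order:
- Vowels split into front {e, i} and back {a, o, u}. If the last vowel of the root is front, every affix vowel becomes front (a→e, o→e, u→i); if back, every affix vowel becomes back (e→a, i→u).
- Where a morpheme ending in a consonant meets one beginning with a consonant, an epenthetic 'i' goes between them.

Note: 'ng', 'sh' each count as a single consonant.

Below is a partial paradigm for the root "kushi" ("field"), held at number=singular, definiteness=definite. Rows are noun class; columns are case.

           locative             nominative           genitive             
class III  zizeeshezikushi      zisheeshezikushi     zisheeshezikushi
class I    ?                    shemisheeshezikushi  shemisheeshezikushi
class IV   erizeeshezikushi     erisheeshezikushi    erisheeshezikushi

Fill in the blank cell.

Attach number singular az- → azkushi.
Attach definiteness definite ash- → ashazkushi.
Attach case locative za- → zaashazkushi.
Attach noun class class I shom- → shomzaashazkushi.
Apply vowel harmony: shomzaashazkushi → shemzeeshezkushi.
Apply epenthesis: shemzeeshezkushi → shemizeeshezikushi.

shemizeeshezikushi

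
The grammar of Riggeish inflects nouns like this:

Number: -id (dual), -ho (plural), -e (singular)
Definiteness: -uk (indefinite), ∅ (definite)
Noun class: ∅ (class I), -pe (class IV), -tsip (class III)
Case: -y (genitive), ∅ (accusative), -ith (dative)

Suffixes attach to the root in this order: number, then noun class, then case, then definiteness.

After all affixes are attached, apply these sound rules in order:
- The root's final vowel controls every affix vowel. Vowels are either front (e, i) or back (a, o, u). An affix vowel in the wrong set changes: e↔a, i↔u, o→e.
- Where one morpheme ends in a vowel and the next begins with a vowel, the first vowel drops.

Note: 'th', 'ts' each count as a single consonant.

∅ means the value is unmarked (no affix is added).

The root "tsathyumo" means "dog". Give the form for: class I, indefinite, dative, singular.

Attach number singular -e → tsathyumoe.
noun class = class I: zero marking, form stays tsathyumoe.
Attach case dative -ith → tsathyumoeith.
Attach definiteness indefinite -uk → tsathyumoeithuk.
Apply vowel harmony: tsathyumoeithuk → tsathyumoauthuk.
Apply vowel deletion: tsathyumoauthuk → tsathyumuthuk.

tsathyumuthuk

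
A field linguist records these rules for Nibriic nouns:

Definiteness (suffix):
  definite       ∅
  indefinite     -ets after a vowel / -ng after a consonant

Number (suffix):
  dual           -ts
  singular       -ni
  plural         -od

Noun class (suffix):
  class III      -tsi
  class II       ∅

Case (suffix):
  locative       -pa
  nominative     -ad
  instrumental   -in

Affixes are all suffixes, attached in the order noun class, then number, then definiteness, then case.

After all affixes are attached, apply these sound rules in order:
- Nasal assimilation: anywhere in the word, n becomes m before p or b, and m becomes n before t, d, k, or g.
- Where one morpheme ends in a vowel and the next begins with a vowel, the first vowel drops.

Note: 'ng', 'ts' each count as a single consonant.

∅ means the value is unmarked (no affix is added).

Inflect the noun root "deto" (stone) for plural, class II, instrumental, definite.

noun class = class II: zero marking, form stays deto.
Attach number plural -od → detood.
definiteness = definite: zero marking, form stays detood.
Attach case instrumental -in → detoodin.
Nasal assimilation: no change.
Apply vowel deletion: detoodin → detodin.

detodin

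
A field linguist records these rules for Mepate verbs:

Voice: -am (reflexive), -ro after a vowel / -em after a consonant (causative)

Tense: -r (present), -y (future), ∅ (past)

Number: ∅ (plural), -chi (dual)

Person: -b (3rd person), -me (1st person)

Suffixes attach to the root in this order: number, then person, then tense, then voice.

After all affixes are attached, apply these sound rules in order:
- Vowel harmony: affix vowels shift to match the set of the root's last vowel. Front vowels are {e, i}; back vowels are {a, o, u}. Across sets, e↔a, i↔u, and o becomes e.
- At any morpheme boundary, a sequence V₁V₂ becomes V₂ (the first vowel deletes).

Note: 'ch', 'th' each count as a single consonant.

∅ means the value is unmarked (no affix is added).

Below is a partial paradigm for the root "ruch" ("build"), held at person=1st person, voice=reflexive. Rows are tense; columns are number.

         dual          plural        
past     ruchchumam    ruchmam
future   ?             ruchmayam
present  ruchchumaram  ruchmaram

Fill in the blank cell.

Attach number dual -chi → ruchchi.
Attach person 1st person -me → ruchchime.
Attach tense future -y → ruchchimey.
Attach voice reflexive -am → ruchchimeyam.
Apply vowel harmony: ruchchimeyam → ruchchumayam.
Vowel deletion: no change.

ruchchumayam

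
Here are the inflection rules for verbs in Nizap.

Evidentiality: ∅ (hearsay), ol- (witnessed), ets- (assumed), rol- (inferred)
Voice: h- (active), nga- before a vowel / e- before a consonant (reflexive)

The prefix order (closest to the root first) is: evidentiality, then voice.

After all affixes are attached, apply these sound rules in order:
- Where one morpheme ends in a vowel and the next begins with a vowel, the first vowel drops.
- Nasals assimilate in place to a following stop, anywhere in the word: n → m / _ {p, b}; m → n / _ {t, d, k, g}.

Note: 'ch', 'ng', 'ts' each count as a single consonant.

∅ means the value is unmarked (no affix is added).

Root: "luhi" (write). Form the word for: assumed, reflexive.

Attach evidentiality assumed ets- → etsluhi.
Attach voice reflexive nga- (before vowel 'e') → ngaetsluhi.
Apply vowel deletion: ngaetsluhi → ngetsluhi.
Nasal assimilation: no change.

ngetsluhi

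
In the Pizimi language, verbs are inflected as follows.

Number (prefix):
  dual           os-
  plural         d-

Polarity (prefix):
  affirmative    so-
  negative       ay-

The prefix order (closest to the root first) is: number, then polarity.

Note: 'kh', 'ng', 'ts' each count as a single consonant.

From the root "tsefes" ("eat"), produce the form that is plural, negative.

aydtsefes

Attach number plural d- → dtsefes.
Attach polarity negative ay- → aydtsefes.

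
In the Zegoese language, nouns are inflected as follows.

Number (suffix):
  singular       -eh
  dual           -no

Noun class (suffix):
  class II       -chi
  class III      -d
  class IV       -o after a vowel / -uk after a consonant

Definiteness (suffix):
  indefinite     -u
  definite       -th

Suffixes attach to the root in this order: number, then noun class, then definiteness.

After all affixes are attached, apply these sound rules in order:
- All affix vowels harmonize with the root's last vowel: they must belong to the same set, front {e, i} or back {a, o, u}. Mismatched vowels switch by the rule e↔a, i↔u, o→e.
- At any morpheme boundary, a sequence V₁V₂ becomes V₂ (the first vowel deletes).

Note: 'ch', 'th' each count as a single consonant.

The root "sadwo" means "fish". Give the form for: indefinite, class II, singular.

sadwahchu

Attach number singular -eh → sadwoeh.
Attach noun class class II -chi → sadwoehchi.
Attach definiteness indefinite -u → sadwoehchiu.
Apply vowel harmony: sadwoehchiu → sadwoahchuu.
Apply vowel deletion: sadwoahchuu → sadwahchu.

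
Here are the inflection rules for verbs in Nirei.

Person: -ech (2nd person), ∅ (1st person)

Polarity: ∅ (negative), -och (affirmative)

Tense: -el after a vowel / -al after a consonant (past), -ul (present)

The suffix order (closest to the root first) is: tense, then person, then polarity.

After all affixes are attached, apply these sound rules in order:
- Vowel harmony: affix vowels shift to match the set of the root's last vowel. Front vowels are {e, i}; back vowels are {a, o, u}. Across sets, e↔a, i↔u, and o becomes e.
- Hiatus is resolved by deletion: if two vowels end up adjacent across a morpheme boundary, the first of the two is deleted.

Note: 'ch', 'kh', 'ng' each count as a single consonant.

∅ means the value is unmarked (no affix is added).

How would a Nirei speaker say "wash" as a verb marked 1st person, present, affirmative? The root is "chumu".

chumuloch

Attach tense present -ul → chumuul.
person = 1st person: zero marking, form stays chumuul.
Attach polarity affirmative -och → chumuuloch.
Vowel harmony: no change.
Apply vowel deletion: chumuuloch → chumuloch.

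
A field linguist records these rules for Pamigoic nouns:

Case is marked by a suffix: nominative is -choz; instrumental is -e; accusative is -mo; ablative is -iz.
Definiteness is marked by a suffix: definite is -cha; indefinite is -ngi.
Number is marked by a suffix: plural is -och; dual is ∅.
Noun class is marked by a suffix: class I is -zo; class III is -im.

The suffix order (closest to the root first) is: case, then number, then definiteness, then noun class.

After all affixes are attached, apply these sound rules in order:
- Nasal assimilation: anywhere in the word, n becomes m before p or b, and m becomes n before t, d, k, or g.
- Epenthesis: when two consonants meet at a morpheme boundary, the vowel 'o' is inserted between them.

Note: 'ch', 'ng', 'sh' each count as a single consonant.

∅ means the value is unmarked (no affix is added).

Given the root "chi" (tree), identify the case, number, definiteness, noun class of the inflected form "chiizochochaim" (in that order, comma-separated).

ablative, plural, definite, class III

Segment: chi-iz-och-cha-im.
case: -iz → ablative.
number: -och → plural.
definiteness: -cha → definite.
noun class: -im → class III.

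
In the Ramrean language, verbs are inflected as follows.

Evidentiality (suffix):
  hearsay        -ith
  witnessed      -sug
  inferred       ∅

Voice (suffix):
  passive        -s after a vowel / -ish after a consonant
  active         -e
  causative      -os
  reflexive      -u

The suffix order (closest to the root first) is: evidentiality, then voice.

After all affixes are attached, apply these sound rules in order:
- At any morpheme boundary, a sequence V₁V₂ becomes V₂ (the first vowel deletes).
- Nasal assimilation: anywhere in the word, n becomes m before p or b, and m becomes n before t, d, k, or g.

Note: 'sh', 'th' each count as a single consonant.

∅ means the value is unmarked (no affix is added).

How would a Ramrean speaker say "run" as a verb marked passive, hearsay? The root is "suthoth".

Attach evidentiality hearsay -ith → suthothith.
Attach voice passive -ish (after consonant 'th') → suthothithish.
Vowel deletion: no change.
Nasal assimilation: no change.

suthothithish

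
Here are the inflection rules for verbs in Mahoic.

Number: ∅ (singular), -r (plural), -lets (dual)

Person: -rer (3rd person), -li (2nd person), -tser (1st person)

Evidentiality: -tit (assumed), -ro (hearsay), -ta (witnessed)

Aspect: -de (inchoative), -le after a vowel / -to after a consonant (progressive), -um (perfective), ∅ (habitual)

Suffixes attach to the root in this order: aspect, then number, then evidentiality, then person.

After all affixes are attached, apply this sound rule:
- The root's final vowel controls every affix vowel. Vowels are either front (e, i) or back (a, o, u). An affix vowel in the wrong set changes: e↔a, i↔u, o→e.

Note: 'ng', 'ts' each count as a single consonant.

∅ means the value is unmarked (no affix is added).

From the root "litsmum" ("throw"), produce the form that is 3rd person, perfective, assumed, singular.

litsmumumtutrar

Attach aspect perfective -um → litsmumum.
number = singular: zero marking, form stays litsmumum.
Attach evidentiality assumed -tit → litsmumumtit.
Attach person 3rd person -rer → litsmumumtitrer.
Apply vowel harmony: litsmumumtitrer → litsmumumtutrar.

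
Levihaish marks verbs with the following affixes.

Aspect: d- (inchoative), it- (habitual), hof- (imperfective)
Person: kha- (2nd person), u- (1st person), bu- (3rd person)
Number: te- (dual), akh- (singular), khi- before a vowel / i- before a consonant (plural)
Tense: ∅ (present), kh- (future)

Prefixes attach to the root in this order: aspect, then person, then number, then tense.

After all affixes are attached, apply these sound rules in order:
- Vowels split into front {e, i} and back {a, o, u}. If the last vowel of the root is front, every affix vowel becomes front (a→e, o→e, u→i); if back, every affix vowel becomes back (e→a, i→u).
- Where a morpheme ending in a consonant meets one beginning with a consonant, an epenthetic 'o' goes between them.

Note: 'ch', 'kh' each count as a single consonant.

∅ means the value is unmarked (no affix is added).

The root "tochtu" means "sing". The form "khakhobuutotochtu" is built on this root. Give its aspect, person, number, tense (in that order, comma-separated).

Segment: kh-akh-bu-it-tochtu.
aspect: it- → habitual.
person: bu- → 3rd person.
number: akh- → singular.
tense: kh- → future.

habitual, 3rd person, singular, future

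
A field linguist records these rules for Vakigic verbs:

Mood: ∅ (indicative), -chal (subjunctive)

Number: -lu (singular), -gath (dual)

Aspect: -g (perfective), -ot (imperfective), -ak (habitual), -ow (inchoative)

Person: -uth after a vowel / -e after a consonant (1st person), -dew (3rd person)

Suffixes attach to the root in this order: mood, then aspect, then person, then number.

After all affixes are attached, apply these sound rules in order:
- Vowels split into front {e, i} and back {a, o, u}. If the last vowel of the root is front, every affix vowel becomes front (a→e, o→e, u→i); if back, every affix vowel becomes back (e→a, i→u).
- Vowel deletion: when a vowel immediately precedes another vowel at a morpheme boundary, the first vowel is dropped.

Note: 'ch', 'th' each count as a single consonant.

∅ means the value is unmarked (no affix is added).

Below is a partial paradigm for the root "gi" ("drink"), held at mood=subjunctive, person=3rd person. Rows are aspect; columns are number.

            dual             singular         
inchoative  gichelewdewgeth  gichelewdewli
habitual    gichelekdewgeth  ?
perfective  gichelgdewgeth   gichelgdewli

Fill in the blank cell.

gichelekdewli

Attach mood subjunctive -chal → gichal.
Attach aspect habitual -ak → gichalak.
Attach person 3rd person -dew → gichalakdew.
Attach number singular -lu → gichalakdewlu.
Apply vowel harmony: gichalakdewlu → gichelekdewli.
Vowel deletion: no change.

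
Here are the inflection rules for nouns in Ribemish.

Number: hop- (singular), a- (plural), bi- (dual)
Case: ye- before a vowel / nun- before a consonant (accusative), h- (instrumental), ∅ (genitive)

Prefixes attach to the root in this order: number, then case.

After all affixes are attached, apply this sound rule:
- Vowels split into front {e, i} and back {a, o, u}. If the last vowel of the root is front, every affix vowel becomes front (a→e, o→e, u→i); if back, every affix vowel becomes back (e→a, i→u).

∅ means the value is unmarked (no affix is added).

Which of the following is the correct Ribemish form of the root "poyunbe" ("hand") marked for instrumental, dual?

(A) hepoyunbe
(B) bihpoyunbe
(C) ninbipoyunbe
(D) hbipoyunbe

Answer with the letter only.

D

Attach number dual bi- → bipoyunbe.
Attach case instrumental h- → hbipoyunbe.
Vowel harmony: no change.
So the correct form is hbipoyunbe, option (D).
(B) bihpoyunbe is wrong: it has the affixes in the wrong order.
(C) ninbipoyunbe is wrong: it uses accusative instead of instrumental for case.
(A) hepoyunbe is wrong: it uses plural instead of dual for number.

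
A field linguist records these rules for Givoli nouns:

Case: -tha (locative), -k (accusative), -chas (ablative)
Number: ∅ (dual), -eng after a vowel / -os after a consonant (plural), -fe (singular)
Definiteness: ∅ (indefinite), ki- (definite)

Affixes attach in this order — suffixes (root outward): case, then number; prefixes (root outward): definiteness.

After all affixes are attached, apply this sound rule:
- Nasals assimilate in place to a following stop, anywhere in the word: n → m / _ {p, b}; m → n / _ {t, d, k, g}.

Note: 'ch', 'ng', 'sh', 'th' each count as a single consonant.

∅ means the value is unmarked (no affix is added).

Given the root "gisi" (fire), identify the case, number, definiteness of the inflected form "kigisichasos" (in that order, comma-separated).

ablative, plural, definite

Segment: ki-gisi-chas-os.
case: -chas → ablative.
number: -eng/os → plural.
definiteness: ki- → definite.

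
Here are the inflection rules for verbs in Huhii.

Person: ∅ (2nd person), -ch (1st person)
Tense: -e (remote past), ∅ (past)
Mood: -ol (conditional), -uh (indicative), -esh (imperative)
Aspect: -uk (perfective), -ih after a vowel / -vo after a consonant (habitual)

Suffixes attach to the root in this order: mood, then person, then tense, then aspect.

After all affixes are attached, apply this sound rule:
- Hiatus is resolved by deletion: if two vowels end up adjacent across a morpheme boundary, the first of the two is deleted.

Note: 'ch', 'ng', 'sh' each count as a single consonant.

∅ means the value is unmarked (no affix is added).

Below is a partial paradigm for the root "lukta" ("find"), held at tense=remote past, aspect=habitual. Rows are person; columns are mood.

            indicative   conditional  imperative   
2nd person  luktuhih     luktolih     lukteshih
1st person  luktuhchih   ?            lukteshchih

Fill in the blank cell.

luktolchih

Attach mood conditional -ol → luktaol.
Attach person 1st person -ch → luktaolch.
Attach tense remote past -e → luktaolche.
Attach aspect habitual -ih (after vowel 'e') → luktaolcheih.
Apply vowel deletion: luktaolcheih → luktolchih.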